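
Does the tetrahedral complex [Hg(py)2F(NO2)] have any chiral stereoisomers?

no

All four vertices of a tetrahedron are equivalent and mutually adjacent, so cis/trans isomerism cannot arise.
Only one geometric arrangement is possible.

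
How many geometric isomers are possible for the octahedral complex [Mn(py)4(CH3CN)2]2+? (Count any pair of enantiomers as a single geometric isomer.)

2

In an octahedral complex each vertex has one trans partner and four cis neighbours.
Systematic placement gives 2 geometric isomers: CH3CN trans; CH3CN cis.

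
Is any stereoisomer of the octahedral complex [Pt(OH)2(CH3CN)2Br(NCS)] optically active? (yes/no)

An octahedron has six vertices in three trans pairs; every non-trans pair is cis.
Systematic placement gives 6 geometric isomers: OH trans, CH3CN cis; OH cis, CH3CN cis (3 arrangements, 2 chiral); OH trans, CH3CN trans; OH cis, CH3CN trans.
Of these, 2 lack any improper symmetry element and so occur as enantiomeric pairs, giving 6 + 2 = 8 stereoisomers in total.

yes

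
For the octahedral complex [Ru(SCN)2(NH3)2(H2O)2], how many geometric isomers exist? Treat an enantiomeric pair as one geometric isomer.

5

The six octahedral sites form three mutually perpendicular trans pairs.
Systematic placement gives 5 geometric isomers: SCN trans, NH3 trans, H2O trans; SCN cis, NH3 cis, H2O trans; SCN trans, NH3 cis, H2O cis; SCN cis, NH3 cis, H2O cis (chiral); SCN cis, NH3 trans, H2O cis.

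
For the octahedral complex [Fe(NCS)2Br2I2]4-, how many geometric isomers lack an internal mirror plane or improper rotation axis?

1

The six octahedral sites form three mutually perpendicular trans pairs.
Systematic placement gives 5 geometric isomers: NCS trans, Br trans, I trans; NCS cis, Br trans, I cis; NCS trans, Br cis, I cis; NCS cis, Br cis, I cis (chiral); NCS cis, Br cis, I trans.
One of these lacks any improper symmetry element and so occurs as an enantiomeric pair, giving 5 + 1 = 6 stereoisomers in total.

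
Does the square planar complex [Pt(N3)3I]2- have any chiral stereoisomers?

In a square planar complex each vertex has one trans partner and two cis neighbours.
Only one geometric arrangement is possible.

no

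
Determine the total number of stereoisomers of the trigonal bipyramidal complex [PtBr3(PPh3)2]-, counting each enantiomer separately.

3

A trigonal bipyramid has two axial and three equatorial sites, which are chemically inequivalent.
Systematic placement gives 3 geometric isomers: PPh3 both equatorial; PPh3 one axial, one equatorial; PPh3 both axial.
Each arrangement has an internal mirror plane or centre of symmetry, so none is chiral.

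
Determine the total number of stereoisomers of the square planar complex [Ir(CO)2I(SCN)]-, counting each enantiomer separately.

2

A square has two trans pairs of vertices; adjacent vertices are cis.
Systematic placement gives 2 geometric isomers: CO cis; CO trans.
Each arrangement has an internal mirror plane or centre of symmetry, so none is chiral.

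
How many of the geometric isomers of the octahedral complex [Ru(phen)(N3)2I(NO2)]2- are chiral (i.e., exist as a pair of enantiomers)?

2

An octahedron has six vertices in three trans pairs; every non-trans pair is cis.
Each phen is bidentate and must span two cis positions.
Systematic placement gives 4 geometric isomers: N3 cis (3 arrangements, 2 chiral); N3 trans.
Of these, 2 lack any improper symmetry element and so occur as enantiomeric pairs, giving 4 + 2 = 6 stereoisomers in total.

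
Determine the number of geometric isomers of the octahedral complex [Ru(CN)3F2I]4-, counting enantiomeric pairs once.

The six octahedral sites form three mutually perpendicular trans pairs.
There are 3 geometric isomers: CN mer, F cis; CN mer, F trans; CN fac, F cis.

3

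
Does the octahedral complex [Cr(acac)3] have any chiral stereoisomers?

yes

The six octahedral sites form three mutually perpendicular trans pairs.
Each acac is bidentate and must span two cis positions.
Only one geometric arrangement is possible; it has no improper symmetry element, so it exists as a pair of enantiomers (2 stereoisomers).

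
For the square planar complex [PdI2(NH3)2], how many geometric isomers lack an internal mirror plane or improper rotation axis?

In a square planar complex each vertex has one trans partner and two cis neighbours.
The distinct arrangements are (2 in all): I cis; I trans.
Each arrangement has an internal mirror plane or centre of symmetry, so none is chiral.

0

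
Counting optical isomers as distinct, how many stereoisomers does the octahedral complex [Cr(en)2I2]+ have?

In an octahedral complex each vertex has one trans partner and four cis neighbours.
Each en is bidentate and must span two cis positions.
Working through the distinct placements yields 2 geometric isomers: I trans; I cis (chiral).
One of these lacks any improper symmetry element and so occurs as an enantiomeric pair, giving 2 + 1 = 3 stereoisomers in total.

3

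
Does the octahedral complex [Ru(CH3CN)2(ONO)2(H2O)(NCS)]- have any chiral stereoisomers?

yes

An octahedron has six vertices in three trans pairs; every non-trans pair is cis.
There are 6 geometric isomers: CH3CN trans, ONO trans; CH3CN trans, ONO cis; CH3CN cis, ONO trans; CH3CN cis, ONO cis (3 arrangements, 2 chiral).
Of these, 2 lack any improper symmetry element and so occur as enantiomeric pairs, giving 6 + 2 = 8 stereoisomers in total.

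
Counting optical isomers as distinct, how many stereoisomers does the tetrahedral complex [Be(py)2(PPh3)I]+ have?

1

All four vertices of a tetrahedron are equivalent and mutually adjacent, so cis/trans isomerism cannot arise.
Only one geometric arrangement is possible.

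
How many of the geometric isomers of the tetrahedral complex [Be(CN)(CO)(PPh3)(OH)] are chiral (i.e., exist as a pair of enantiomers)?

All four vertices of a tetrahedron are equivalent and mutually adjacent, so cis/trans isomerism cannot arise.
Only one geometric arrangement is possible; it has no improper symmetry element, so it exists as a pair of enantiomers (2 stereoisomers).

1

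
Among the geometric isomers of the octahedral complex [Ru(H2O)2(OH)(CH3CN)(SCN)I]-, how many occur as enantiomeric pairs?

The six octahedral sites form three mutually perpendicular trans pairs.
Placing the ligands in turn and identifying arrangements related by rotation or reflection leaves 9 distinct geometric isomers.
Of these, 6 lack any improper symmetry element and so occur as enantiomeric pairs, giving 9 + 6 = 15 stereoisomers in total.

6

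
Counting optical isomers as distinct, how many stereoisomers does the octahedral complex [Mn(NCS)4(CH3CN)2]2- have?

2

An octahedron has six vertices in three trans pairs; every non-trans pair is cis.
There are 2 geometric isomers: CH3CN trans; CH3CN cis.
Each arrangement has an internal mirror plane or centre of symmetry, so none is chiral.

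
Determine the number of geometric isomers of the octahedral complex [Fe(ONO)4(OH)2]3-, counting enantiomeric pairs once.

2

The six octahedral sites form three mutually perpendicular trans pairs.
Working through the distinct placements yields 2 geometric isomers: OH trans; OH cis.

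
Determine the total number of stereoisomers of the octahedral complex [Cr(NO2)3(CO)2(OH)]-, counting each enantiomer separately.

In an octahedral complex each vertex has one trans partner and four cis neighbours.
There are 3 geometric isomers: NO2 mer, CO trans; NO2 fac, CO cis; NO2 mer, CO cis.
Each arrangement has an internal mirror plane or centre of symmetry, so none is chiral.

3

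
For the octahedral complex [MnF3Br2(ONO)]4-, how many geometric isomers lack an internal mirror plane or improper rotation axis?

In an octahedral complex each vertex has one trans partner and four cis neighbours.
Working through the distinct placements yields 3 geometric isomers: F mer, Br trans; F fac, Br cis; F mer, Br cis.
Each arrangement has an internal mirror plane or centre of symmetry, so none is chiral.

0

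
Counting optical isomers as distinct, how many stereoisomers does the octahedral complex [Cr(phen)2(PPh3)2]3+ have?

The six octahedral sites form three mutually perpendicular trans pairs.
Each phen is bidentate and must span two cis positions.
There are 2 geometric isomers: PPh3 trans; PPh3 cis (chiral).
One of these lacks any improper symmetry element and so occurs as an enantiomeric pair, giving 2 + 1 = 3 stereoisomers in total.

3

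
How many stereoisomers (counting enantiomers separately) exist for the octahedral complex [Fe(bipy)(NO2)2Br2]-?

In an octahedral complex each vertex has one trans partner and four cis neighbours.
Each bipy is bidentate and must span two cis positions.
There are 3 geometric isomers: NO2 cis, Br trans; NO2 cis, Br cis (chiral); NO2 trans, Br cis.
One of these lacks any improper symmetry element and so occurs as an enantiomeric pair, giving 3 + 1 = 4 stereoisomers in total.

4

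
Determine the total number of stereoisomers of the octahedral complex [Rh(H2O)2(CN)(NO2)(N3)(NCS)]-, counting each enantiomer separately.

15

Systematic enumeration (placing each ligand type in turn and discarding arrangements equivalent by rotation or reflection) gives 9 geometric isomers.
Of these, 6 lack any improper symmetry element and so occur as enantiomeric pairs, giving 9 + 6 = 15 stereoisomers in total.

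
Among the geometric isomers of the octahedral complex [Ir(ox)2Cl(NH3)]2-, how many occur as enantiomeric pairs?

An octahedron has six vertices in three trans pairs; every non-trans pair is cis.
Each ox is bidentate and must span two cis positions.
There are 2 geometric isomers: Cl and NH3 mutually trans; Cl and NH3 mutually cis (chiral).
One of these lacks any improper symmetry element and so occurs as an enantiomeric pair, giving 2 + 1 = 3 stereoisomers in total.

1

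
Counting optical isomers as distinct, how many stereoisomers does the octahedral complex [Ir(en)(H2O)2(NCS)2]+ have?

The six octahedral sites form three mutually perpendicular trans pairs.
Each en is bidentate and must span two cis positions.
Working through the distinct placements yields 3 geometric isomers: H2O trans, NCS cis; H2O cis, NCS cis (chiral); H2O cis, NCS trans.
One of these lacks any improper symmetry element and so occurs as an enantiomeric pair, giving 3 + 1 = 4 stereoisomers in total.

4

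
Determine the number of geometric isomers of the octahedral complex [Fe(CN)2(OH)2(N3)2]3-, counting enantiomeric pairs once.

The six octahedral sites form three mutually perpendicular trans pairs.
Working through the distinct placements yields 5 geometric isomers: CN trans, OH trans, N3 trans; CN trans, OH cis, N3 cis; CN cis, OH trans, N3 cis; CN cis, OH cis, N3 cis (chiral); CN cis, OH cis, N3 trans.

5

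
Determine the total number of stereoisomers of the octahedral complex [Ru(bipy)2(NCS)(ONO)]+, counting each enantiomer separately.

3

In an octahedral complex each vertex has one trans partner and four cis neighbours.
Each bipy is bidentate and must span two cis positions.
Systematic placement gives 2 geometric isomers: NCS and ONO mutually trans; NCS and ONO mutually cis (chiral).
One of these lacks any improper symmetry element and so occurs as an enantiomeric pair, giving 2 + 1 = 3 stereoisomers in total.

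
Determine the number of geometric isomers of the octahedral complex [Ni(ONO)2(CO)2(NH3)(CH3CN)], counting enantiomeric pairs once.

There are 6 geometric isomers: ONO trans, CO cis; ONO cis, CO cis (3 arrangements, 2 chiral); ONO trans, CO trans; ONO cis, CO trans.

6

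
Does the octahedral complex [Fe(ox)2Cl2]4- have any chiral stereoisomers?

yes

In an octahedral complex each vertex has one trans partner and four cis neighbours.
Each ox is bidentate and must span two cis positions.
Working through the distinct placements yields 2 geometric isomers: Cl trans; Cl cis (chiral).
One of these lacks any improper symmetry element and so occurs as an enantiomeric pair, giving 2 + 1 = 3 stereoisomers in total.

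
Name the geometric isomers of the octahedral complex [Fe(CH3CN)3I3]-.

fac and mer

An octahedron has six vertices in three trans pairs; every non-trans pair is cis.
There are 2 geometric isomers: CH3CN mer; CH3CN fac.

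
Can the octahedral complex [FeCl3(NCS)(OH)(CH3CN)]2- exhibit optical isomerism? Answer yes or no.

Working through the distinct placements yields 4 geometric isomers: Cl mer (3 arrangements); Cl fac (chiral).
One of these lacks any improper symmetry element and so occurs as an enantiomeric pair, giving 4 + 1 = 5 stereoisomers in total.

yes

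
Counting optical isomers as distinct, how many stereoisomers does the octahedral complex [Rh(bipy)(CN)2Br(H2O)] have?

An octahedron has six vertices in three trans pairs; every non-trans pair is cis.
Each bipy is bidentate and must span two cis positions.
Systematic placement gives 4 geometric isomers: CN cis (3 arrangements, 2 chiral); CN trans.
Of these, 2 lack any improper symmetry element and so occur as enantiomeric pairs, giving 4 + 2 = 6 stereoisomers in total.

6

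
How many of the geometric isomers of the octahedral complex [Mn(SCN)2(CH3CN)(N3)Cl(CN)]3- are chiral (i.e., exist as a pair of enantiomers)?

Placing the ligands in turn and identifying arrangements related by rotation or reflection leaves 9 distinct geometric isomers.
Of these, 6 lack any improper symmetry element and so occur as enantiomeric pairs, giving 9 + 6 = 15 stereoisomers in total.

6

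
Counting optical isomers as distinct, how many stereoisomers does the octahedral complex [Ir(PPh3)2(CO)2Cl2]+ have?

6

In an octahedral complex each vertex has one trans partner and four cis neighbours.
There are 5 geometric isomers: PPh3 trans, CO trans, Cl trans; PPh3 cis, CO trans, Cl cis; PPh3 trans, CO cis, Cl cis; PPh3 cis, CO cis, Cl cis (chiral); PPh3 cis, CO cis, Cl trans.
One of these lacks any improper symmetry element and so occurs as an enantiomeric pair, giving 5 + 1 = 6 stereoisomers in total.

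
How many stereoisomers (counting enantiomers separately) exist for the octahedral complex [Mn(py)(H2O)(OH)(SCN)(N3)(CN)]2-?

In an octahedral complex each vertex has one trans partner and four cis neighbours.
Systematic enumeration (placing each ligand type in turn and discarding arrangements equivalent by rotation or reflection) gives 15 geometric isomers.
Of these, 15 lack any improper symmetry element and so occur as enantiomeric pairs, giving 15 + 15 = 30 stereoisomers in total.

30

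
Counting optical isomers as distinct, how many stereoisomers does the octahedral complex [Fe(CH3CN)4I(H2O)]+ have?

2

The six octahedral sites form three mutually perpendicular trans pairs.
Working through the distinct placements yields 2 geometric isomers: I and H2O mutually trans; I and H2O mutually cis.
Each arrangement has an internal mirror plane or centre of symmetry, so none is chiral.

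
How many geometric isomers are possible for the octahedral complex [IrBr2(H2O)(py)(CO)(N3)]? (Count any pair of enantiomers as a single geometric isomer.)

9

An octahedron has six vertices in three trans pairs; every non-trans pair is cis.
Exhaustive case analysis gives 9 geometric isomers.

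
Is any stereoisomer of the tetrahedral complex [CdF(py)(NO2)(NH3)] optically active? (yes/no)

All four vertices of a tetrahedron are equivalent and mutually adjacent, so cis/trans isomerism cannot arise.
Only one geometric arrangement is possible; it has no improper symmetry element, so it exists as a pair of enantiomers (2 stereoisomers).

yes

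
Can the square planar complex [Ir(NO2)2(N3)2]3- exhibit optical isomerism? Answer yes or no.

In a square planar complex each vertex has one trans partner and two cis neighbours.
The distinct arrangements are (2 in all): NO2 cis; NO2 trans.
Each arrangement has an internal mirror plane or centre of symmetry, so none is chiral.

no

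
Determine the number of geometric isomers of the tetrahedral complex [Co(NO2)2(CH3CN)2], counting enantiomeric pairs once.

1

Only one geometric arrangement is possible.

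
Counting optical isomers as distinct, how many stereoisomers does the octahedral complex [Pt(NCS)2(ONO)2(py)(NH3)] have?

8

In an octahedral complex each vertex has one trans partner and four cis neighbours.
Systematic placement gives 6 geometric isomers: NCS trans, ONO cis; NCS trans, ONO trans; NCS cis, ONO cis (3 arrangements, 2 chiral); NCS cis, ONO trans.
Of these, 2 lack any improper symmetry element and so occur as enantiomeric pairs, giving 6 + 2 = 8 stereoisomers in total.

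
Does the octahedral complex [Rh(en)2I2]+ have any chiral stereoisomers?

An octahedron has six vertices in three trans pairs; every non-trans pair is cis.
Each en is bidentate and must span two cis positions.
The distinct arrangements are (2 in all): I trans; I cis (chiral).
One of these lacks any improper symmetry element and so occurs as an enantiomeric pair, giving 2 + 1 = 3 stereoisomers in total.

yes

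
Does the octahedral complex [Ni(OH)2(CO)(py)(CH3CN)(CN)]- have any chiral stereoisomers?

yes

In an octahedral complex each vertex has one trans partner and four cis neighbours.
Systematic enumeration (placing each ligand type in turn and discarding arrangements equivalent by rotation or reflection) gives 9 geometric isomers.
Of these, 6 lack any improper symmetry element and so occur as enantiomeric pairs, giving 9 + 6 = 15 stereoisomers in total.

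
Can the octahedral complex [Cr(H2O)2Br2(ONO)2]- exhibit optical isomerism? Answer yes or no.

The six octahedral sites form three mutually perpendicular trans pairs.
The distinct arrangements are (5 in all): H2O trans, Br trans, ONO trans; H2O cis, Br trans, ONO cis; H2O cis, Br cis, ONO trans; H2O cis, Br cis, ONO cis (chiral); H2O trans, Br cis, ONO cis.
One of these lacks any improper symmetry element and so occurs as an enantiomeric pair, giving 5 + 1 = 6 stereoisomers in total.

yes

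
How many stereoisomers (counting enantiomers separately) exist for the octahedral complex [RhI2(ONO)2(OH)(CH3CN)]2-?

The six octahedral sites form three mutually perpendicular trans pairs.
There are 6 geometric isomers: I cis, ONO trans; I cis, ONO cis (3 arrangements, 2 chiral); I trans, ONO trans; I trans, ONO cis.
Of these, 2 lack any improper symmetry element and so occur as enantiomeric pairs, giving 6 + 2 = 8 stereoisomers in total.

8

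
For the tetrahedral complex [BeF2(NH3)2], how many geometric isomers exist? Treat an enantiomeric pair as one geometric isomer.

1

All four vertices of a tetrahedron are equivalent and mutually adjacent, so cis/trans isomerism cannot arise.
Only one geometric arrangement is possible.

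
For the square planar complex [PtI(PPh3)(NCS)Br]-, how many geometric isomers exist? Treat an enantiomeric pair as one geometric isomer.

3

In a square planar complex each vertex has one trans partner and two cis neighbours.
Working through the distinct placements yields 3 geometric isomers: (Br/NCS trans, I/PPh3 trans); (Br/PPh3 trans, I/NCS trans); (Br/I trans, NCS/PPh3 trans).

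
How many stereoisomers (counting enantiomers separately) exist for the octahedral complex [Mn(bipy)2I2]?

Each bipy is bidentate and must span two cis positions.
The distinct arrangements are (2 in all): I trans; I cis (chiral).
One of these lacks any improper symmetry element and so occurs as an enantiomeric pair, giving 2 + 1 = 3 stereoisomers in total.

3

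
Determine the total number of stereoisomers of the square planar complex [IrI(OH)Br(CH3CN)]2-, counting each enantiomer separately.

In a square planar complex each vertex has one trans partner and two cis neighbours.
Working through the distinct placements yields 3 geometric isomers: (Br/I trans, CH3CN/OH trans); (Br/OH trans, CH3CN/I trans); (Br/CH3CN trans, I/OH trans).
Each arrangement has an internal mirror plane or centre of symmetry, so none is chiral.

3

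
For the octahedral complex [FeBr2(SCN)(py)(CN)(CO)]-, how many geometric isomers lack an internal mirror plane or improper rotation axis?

The six octahedral sites form three mutually perpendicular trans pairs.
Exhaustive case analysis gives 9 geometric isomers.
Of these, 6 lack any improper symmetry element and so occur as enantiomeric pairs, giving 9 + 6 = 15 stereoisomers in total.

6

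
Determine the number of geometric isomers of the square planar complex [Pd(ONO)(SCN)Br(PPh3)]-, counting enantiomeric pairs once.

There are 3 geometric isomers: (Br/PPh3 trans, ONO/SCN trans); (Br/SCN trans, ONO/PPh3 trans); (Br/ONO trans, PPh3/SCN trans).

3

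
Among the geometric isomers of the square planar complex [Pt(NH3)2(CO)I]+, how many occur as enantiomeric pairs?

0

There are 2 geometric isomers: NH3 cis; NH3 trans.
Each arrangement has an internal mirror plane or centre of symmetry, so none is chiral.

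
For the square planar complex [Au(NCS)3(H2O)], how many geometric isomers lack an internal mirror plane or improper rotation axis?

0

In a square planar complex each vertex has one trans partner and two cis neighbours.
Only one geometric arrangement is possible.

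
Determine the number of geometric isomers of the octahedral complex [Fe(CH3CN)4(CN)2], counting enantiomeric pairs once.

An octahedron has six vertices in three trans pairs; every non-trans pair is cis.
There are 2 geometric isomers: CN trans; CN cis.

2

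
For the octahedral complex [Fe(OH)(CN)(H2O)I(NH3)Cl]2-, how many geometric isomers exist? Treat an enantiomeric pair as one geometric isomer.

Exhaustive case analysis gives 15 geometric isomers.

15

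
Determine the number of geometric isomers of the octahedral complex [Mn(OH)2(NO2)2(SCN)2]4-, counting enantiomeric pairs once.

5

An octahedron has six vertices in three trans pairs; every non-trans pair is cis.
Working through the distinct placements yields 5 geometric isomers: OH trans, NO2 trans, SCN trans; OH cis, NO2 trans, SCN cis; OH cis, NO2 cis, SCN trans; OH cis, NO2 cis, SCN cis (chiral); OH trans, NO2 cis, SCN cis.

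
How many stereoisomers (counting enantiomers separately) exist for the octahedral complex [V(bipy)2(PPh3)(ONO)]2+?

In an octahedral complex each vertex has one trans partner and four cis neighbours.
Each bipy is bidentate and must span two cis positions.
Working through the distinct placements yields 2 geometric isomers: PPh3 and ONO mutually trans; PPh3 and ONO mutually cis (chiral).
One of these lacks any improper symmetry element and so occurs as an enantiomeric pair, giving 2 + 1 = 3 stereoisomers in total.

3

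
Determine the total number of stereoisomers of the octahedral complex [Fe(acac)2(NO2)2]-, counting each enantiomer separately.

3

In an octahedral complex each vertex has one trans partner and four cis neighbours.
Each acac is bidentate and must span two cis positions.
Systematic placement gives 2 geometric isomers: NO2 trans; NO2 cis (chiral).
One of these lacks any improper symmetry element and so occurs as an enantiomeric pair, giving 2 + 1 = 3 stereoisomers in total.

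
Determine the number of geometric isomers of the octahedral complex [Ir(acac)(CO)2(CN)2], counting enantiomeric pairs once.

The six octahedral sites form three mutually perpendicular trans pairs.
Each acac is bidentate and must span two cis positions.
Systematic placement gives 3 geometric isomers: CO cis, CN trans; CO cis, CN cis (chiral); CO trans, CN cis.

3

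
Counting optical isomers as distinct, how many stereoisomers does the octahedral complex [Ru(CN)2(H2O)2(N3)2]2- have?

An octahedron has six vertices in three trans pairs; every non-trans pair is cis.
Working through the distinct placements yields 5 geometric isomers: CN trans, H2O trans, N3 trans; CN trans, H2O cis, N3 cis; CN cis, H2O cis, N3 trans; CN cis, H2O cis, N3 cis (chiral); CN cis, H2O trans, N3 cis.
One of these lacks any improper symmetry element and so occurs as an enantiomeric pair, giving 5 + 1 = 6 stereoisomers in total.

6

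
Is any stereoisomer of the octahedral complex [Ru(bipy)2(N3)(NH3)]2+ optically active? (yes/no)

yes

An octahedron has six vertices in three trans pairs; every non-trans pair is cis.
Each bipy is bidentate and must span two cis positions.
Working through the distinct placements yields 2 geometric isomers: N3 and NH3 mutually trans; N3 and NH3 mutually cis (chiral).
One of these lacks any improper symmetry element and so occurs as an enantiomeric pair, giving 2 + 1 = 3 stereoisomers in total.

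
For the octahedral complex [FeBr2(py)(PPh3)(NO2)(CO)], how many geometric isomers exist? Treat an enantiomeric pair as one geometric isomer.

9

The six octahedral sites form three mutually perpendicular trans pairs.
Exhaustive case analysis gives 9 geometric isomers.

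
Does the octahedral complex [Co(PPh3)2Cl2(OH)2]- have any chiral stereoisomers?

There are 5 geometric isomers: PPh3 trans, Cl trans, OH trans; PPh3 cis, Cl trans, OH cis; PPh3 trans, Cl cis, OH cis; PPh3 cis, Cl cis, OH cis (chiral); PPh3 cis, Cl cis, OH trans.
One of these lacks any improper symmetry element and so occurs as an enantiomeric pair, giving 5 + 1 = 6 stereoisomers in total.

yes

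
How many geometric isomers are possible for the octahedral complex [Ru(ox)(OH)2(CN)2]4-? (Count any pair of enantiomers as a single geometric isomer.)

An octahedron has six vertices in three trans pairs; every non-trans pair is cis.
Each ox is bidentate and must span two cis positions.
Working through the distinct placements yields 3 geometric isomers: OH cis, CN trans; OH cis, CN cis (chiral); OH trans, CN cis.

3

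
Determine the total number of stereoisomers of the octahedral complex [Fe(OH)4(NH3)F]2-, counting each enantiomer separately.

In an octahedral complex each vertex has one trans partner and four cis neighbours.
Systematic placement gives 2 geometric isomers: NH3 and F mutually trans; NH3 and F mutually cis.
Each arrangement has an internal mirror plane or centre of symmetry, so none is chiral.

2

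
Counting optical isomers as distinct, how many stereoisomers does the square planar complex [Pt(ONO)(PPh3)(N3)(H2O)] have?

3

In a square planar complex each vertex has one trans partner and two cis neighbours.
Systematic placement gives 3 geometric isomers: (H2O/ONO trans, N3/PPh3 trans); (H2O/PPh3 trans, N3/ONO trans); (H2O/N3 trans, ONO/PPh3 trans).
Each arrangement has an internal mirror plane or centre of symmetry, so none is chiral.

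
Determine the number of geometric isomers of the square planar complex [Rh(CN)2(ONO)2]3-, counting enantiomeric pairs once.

2

A square has two trans pairs of vertices; adjacent vertices are cis.
Working through the distinct placements yields 2 geometric isomers: CN cis; CN trans.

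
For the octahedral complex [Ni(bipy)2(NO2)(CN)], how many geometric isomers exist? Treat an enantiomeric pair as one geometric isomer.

The six octahedral sites form three mutually perpendicular trans pairs.
Each bipy is bidentate and must span two cis positions.
Working through the distinct placements yields 2 geometric isomers: NO2 and CN mutually trans; NO2 and CN mutually cis (chiral).

2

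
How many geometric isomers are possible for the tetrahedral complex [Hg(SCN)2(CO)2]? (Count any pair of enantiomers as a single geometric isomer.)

In a tetrahedral complex all four positions are equivalent and every pair of ligands is adjacent — there is no cis/trans distinction.
Only one geometric arrangement is possible.

1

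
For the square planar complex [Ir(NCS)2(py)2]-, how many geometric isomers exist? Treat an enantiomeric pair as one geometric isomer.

In a square planar complex each vertex has one trans partner and two cis neighbours.
Systematic placement gives 2 geometric isomers: NCS cis; NCS trans.

2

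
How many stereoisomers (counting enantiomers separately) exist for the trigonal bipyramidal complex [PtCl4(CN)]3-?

Systematic placement gives 2 geometric isomers: CN axial; CN equatorial.
Each arrangement has an internal mirror plane or centre of symmetry, so none is chiral.

2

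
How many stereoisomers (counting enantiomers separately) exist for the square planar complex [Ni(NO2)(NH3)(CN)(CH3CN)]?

Systematic placement gives 3 geometric isomers: (CH3CN/NH3 trans, CN/NO2 trans); (CH3CN/NO2 trans, CN/NH3 trans); (CH3CN/CN trans, NH3/NO2 trans).
Each arrangement has an internal mirror plane or centre of symmetry, so none is chiral.

3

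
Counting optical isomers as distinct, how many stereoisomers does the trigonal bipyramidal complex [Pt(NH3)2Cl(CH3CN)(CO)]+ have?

10

In a trigonal bipyramid the two axial positions differ from the three equatorial ones.
Placing the ligands in turn and identifying arrangements related by rotation or reflection leaves 7 distinct geometric isomers.
Of these, 3 lack any improper symmetry element and so occur as enantiomeric pairs, giving 7 + 3 = 10 stereoisomers in total.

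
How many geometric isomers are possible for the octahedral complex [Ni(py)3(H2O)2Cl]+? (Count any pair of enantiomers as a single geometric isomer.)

In an octahedral complex each vertex has one trans partner and four cis neighbours.
Working through the distinct placements yields 3 geometric isomers: py mer, H2O cis; py mer, H2O trans; py fac, H2O cis.

3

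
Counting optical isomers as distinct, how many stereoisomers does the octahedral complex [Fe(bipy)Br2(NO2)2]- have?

Each bipy is bidentate and must span two cis positions.
Systematic placement gives 3 geometric isomers: Br trans, NO2 cis; Br cis, NO2 cis (chiral); Br cis, NO2 trans.
One of these lacks any improper symmetry element and so occurs as an enantiomeric pair, giving 3 + 1 = 4 stereoisomers in total.

4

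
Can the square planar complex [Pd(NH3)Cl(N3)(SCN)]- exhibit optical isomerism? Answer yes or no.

no

Working through the distinct placements yields 3 geometric isomers: (Cl/NH3 trans, N3/SCN trans); (Cl/SCN trans, N3/NH3 trans); (Cl/N3 trans, NH3/SCN trans).
Each arrangement has an internal mirror plane or centre of symmetry, so none is chiral.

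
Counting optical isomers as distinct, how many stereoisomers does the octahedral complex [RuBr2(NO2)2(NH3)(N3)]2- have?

In an octahedral complex each vertex has one trans partner and four cis neighbours.
Systematic placement gives 6 geometric isomers: Br trans, NO2 trans; Br trans, NO2 cis; Br cis, NO2 trans; Br cis, NO2 cis (3 arrangements, 2 chiral).
Of these, 2 lack any improper symmetry element and so occur as enantiomeric pairs, giving 6 + 2 = 8 stereoisomers in total.

8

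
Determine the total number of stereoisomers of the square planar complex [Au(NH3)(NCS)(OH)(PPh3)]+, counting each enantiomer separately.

3

Working through the distinct placements yields 3 geometric isomers: (NCS/OH trans, NH3/PPh3 trans); (NCS/PPh3 trans, NH3/OH trans); (NCS/NH3 trans, OH/PPh3 trans).
Each arrangement has an internal mirror plane or centre of symmetry, so none is chiral.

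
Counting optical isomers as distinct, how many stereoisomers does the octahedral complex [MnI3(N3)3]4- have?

2

The six octahedral sites form three mutually perpendicular trans pairs.
There are 2 geometric isomers: I mer; I fac.
Each arrangement has an internal mirror plane or centre of symmetry, so none is chiral.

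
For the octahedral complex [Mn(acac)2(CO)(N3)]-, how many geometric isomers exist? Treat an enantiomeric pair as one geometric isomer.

In an octahedral complex each vertex has one trans partner and four cis neighbours.
Each acac is bidentate and must span two cis positions.
There are 2 geometric isomers: CO and N3 mutually trans; CO and N3 mutually cis (chiral).

2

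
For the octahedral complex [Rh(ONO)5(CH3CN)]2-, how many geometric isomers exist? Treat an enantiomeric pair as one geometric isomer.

In an octahedral complex each vertex has one trans partner and four cis neighbours.
Only one geometric arrangement is possible.

1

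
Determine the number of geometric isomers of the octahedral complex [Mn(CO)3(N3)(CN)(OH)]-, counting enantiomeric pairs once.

There are 4 geometric isomers: CO mer (3 arrangements); CO fac (chiral).

4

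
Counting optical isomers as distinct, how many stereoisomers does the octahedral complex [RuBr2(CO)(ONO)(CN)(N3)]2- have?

15

An octahedron has six vertices in three trans pairs; every non-trans pair is cis.
Exhaustive case analysis gives 9 geometric isomers.
Of these, 6 lack any improper symmetry element and so occur as enantiomeric pairs, giving 9 + 6 = 15 stereoisomers in total.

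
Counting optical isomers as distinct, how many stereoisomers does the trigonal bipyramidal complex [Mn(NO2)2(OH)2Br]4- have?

6

A trigonal bipyramid has two axial and three equatorial sites, which are chemically inequivalent.
Systematic enumeration (placing each ligand type in turn and discarding arrangements equivalent by rotation or reflection) gives 5 geometric isomers.
One of these lacks any improper symmetry element and so occurs as an enantiomeric pair, giving 5 + 1 = 6 stereoisomers in total.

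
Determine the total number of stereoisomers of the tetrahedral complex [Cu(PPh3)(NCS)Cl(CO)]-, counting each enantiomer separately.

2

Only one geometric arrangement is possible; it has no improper symmetry element, so it exists as a pair of enantiomers (2 stereoisomers).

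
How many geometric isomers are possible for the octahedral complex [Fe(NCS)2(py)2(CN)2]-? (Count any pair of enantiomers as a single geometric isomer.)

5

Working through the distinct placements yields 5 geometric isomers: NCS trans, py trans, CN trans; NCS cis, py cis, CN trans; NCS cis, py trans, CN cis; NCS cis, py cis, CN cis (chiral); NCS trans, py cis, CN cis.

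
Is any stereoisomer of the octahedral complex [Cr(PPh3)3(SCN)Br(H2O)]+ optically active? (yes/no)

In an octahedral complex each vertex has one trans partner and four cis neighbours.
Working through the distinct placements yields 4 geometric isomers: PPh3 mer (3 arrangements); PPh3 fac (chiral).
One of these lacks any improper symmetry element and so occurs as an enantiomeric pair, giving 4 + 1 = 5 stereoisomers in total.

yes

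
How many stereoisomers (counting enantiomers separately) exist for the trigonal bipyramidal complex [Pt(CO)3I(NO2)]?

4

In a trigonal bipyramid the two axial positions differ from the three equatorial ones.
Working through the distinct placements yields 4 geometric isomers: I equatorial, NO2 equatorial; I axial, NO2 equatorial; I equatorial, NO2 axial; I axial, NO2 axial.
Each arrangement has an internal mirror plane or centre of symmetry, so none is chiral.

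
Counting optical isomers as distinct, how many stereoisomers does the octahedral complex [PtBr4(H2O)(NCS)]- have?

2

The six octahedral sites form three mutually perpendicular trans pairs.
The distinct arrangements are (2 in all): H2O and NCS mutually trans; H2O and NCS mutually cis.
Each arrangement has an internal mirror plane or centre of symmetry, so none is chiral.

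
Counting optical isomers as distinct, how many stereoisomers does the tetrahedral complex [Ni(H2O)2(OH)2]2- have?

Only one geometric arrangement is possible.

1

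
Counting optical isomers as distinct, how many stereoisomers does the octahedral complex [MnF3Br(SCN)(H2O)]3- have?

5

In an octahedral complex each vertex has one trans partner and four cis neighbours.
Systematic placement gives 4 geometric isomers: F mer (3 arrangements); F fac (chiral).
One of these lacks any improper symmetry element and so occurs as an enantiomeric pair, giving 4 + 1 = 5 stereoisomers in total.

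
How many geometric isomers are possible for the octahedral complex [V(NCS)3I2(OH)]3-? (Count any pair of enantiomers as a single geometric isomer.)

3

An octahedron has six vertices in three trans pairs; every non-trans pair is cis.
Systematic placement gives 3 geometric isomers: NCS mer, I trans; NCS fac, I cis; NCS mer, I cis.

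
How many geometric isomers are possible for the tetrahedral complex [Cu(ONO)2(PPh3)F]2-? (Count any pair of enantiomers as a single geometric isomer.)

1

In a tetrahedral complex all four positions are equivalent and every pair of ligands is adjacent — there is no cis/trans distinction.
Only one geometric arrangement is possible.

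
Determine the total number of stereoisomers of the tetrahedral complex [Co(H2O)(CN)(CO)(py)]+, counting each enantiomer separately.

2

In a tetrahedral complex all four positions are equivalent and every pair of ligands is adjacent — there is no cis/trans distinction.
Only one geometric arrangement is possible; it has no improper symmetry element, so it exists as a pair of enantiomers (2 stereoisomers).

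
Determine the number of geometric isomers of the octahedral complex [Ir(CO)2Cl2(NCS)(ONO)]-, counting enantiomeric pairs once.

In an octahedral complex each vertex has one trans partner and four cis neighbours.
There are 6 geometric isomers: CO trans, Cl trans; CO trans, Cl cis; CO cis, Cl cis (3 arrangements, 2 chiral); CO cis, Cl trans.

6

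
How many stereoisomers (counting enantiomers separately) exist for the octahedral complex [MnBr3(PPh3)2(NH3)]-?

The six octahedral sites form three mutually perpendicular trans pairs.
Systematic placement gives 3 geometric isomers: Br mer, PPh3 trans; Br mer, PPh3 cis; Br fac, PPh3 cis.
Each arrangement has an internal mirror plane or centre of symmetry, so none is chiral.

3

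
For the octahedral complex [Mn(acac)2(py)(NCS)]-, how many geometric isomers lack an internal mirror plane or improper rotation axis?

An octahedron has six vertices in three trans pairs; every non-trans pair is cis.
Each acac is bidentate and must span two cis positions.
There are 2 geometric isomers: py and NCS mutually cis (chiral); py and NCS mutually trans.
One of these lacks any improper symmetry element and so occurs as an enantiomeric pair, giving 2 + 1 = 3 stereoisomers in total.

1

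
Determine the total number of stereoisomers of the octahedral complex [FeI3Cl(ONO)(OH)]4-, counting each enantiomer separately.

An octahedron has six vertices in three trans pairs; every non-trans pair is cis.
The distinct arrangements are (4 in all): I mer (3 arrangements); I fac (chiral).
One of these lacks any improper symmetry element and so occurs as an enantiomeric pair, giving 4 + 1 = 5 stereoisomers in total.

5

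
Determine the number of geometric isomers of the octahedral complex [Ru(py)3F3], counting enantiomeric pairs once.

The six octahedral sites form three mutually perpendicular trans pairs.
There are 2 geometric isomers: py mer; py fac.

2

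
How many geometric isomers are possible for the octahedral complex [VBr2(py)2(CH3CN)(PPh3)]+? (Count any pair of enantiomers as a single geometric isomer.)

6

The six octahedral sites form three mutually perpendicular trans pairs.
The distinct arrangements are (6 in all): Br trans, py trans; Br trans, py cis; Br cis, py trans; Br cis, py cis (3 arrangements, 2 chiral).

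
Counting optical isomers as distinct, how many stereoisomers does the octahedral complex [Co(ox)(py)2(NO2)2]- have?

4

In an octahedral complex each vertex has one trans partner and four cis neighbours.
Each ox is bidentate and must span two cis positions.
Working through the distinct placements yields 3 geometric isomers: py cis, NO2 trans; py trans, NO2 cis; py cis, NO2 cis (chiral).
One of these lacks any improper symmetry element and so occurs as an enantiomeric pair, giving 3 + 1 = 4 stereoisomers in total.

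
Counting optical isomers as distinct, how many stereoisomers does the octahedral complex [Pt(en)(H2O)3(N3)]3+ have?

An octahedron has six vertices in three trans pairs; every non-trans pair is cis.
Each en is bidentate and must span two cis positions.
The distinct arrangements are (2 in all): H2O mer; H2O fac.
Each arrangement has an internal mirror plane or centre of symmetry, so none is chiral.

2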